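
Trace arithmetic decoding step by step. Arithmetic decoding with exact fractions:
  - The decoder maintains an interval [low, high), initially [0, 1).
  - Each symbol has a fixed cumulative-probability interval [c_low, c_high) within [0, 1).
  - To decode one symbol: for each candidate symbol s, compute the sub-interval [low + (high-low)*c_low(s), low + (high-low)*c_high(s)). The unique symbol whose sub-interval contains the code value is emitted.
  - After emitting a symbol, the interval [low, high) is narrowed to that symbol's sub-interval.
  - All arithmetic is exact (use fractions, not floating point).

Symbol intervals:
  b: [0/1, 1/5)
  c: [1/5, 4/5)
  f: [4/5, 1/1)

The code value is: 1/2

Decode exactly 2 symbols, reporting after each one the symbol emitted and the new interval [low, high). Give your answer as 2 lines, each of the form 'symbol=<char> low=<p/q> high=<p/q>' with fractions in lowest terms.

Step 1: interval [0/1, 1/1), width = 1/1 - 0/1 = 1/1
  'b': [0/1 + 1/1*0/1, 0/1 + 1/1*1/5) = [0/1, 1/5)
  'c': [0/1 + 1/1*1/5, 0/1 + 1/1*4/5) = [1/5, 4/5) <- contains code 1/2
  'f': [0/1 + 1/1*4/5, 0/1 + 1/1*1/1) = [4/5, 1/1)
  emit 'c', narrow to [1/5, 4/5)
Step 2: interval [1/5, 4/5), width = 4/5 - 1/5 = 3/5
  'b': [1/5 + 3/5*0/1, 1/5 + 3/5*1/5) = [1/5, 8/25)
  'c': [1/5 + 3/5*1/5, 1/5 + 3/5*4/5) = [8/25, 17/25) <- contains code 1/2
  'f': [1/5 + 3/5*4/5, 1/5 + 3/5*1/1) = [17/25, 4/5)
  emit 'c', narrow to [8/25, 17/25)

Answer: symbol=c low=1/5 high=4/5
symbol=c low=8/25 high=17/25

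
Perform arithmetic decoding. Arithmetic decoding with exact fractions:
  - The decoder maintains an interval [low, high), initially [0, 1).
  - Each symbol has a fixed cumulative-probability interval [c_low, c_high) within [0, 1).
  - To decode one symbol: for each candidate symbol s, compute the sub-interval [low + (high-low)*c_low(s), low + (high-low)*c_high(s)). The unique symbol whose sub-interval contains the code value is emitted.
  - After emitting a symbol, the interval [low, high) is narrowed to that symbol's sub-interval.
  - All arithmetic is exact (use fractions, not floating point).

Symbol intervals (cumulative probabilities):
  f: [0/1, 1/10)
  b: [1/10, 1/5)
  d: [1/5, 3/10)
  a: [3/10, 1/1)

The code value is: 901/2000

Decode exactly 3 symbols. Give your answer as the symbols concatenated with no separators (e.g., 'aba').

Step 1: interval [0/1, 1/1), width = 1/1 - 0/1 = 1/1
  'f': [0/1 + 1/1*0/1, 0/1 + 1/1*1/10) = [0/1, 1/10)
  'b': [0/1 + 1/1*1/10, 0/1 + 1/1*1/5) = [1/10, 1/5)
  'd': [0/1 + 1/1*1/5, 0/1 + 1/1*3/10) = [1/5, 3/10)
  'a': [0/1 + 1/1*3/10, 0/1 + 1/1*1/1) = [3/10, 1/1) <- contains code 901/2000
  emit 'a', narrow to [3/10, 1/1)
Step 2: interval [3/10, 1/1), width = 1/1 - 3/10 = 7/10
  'f': [3/10 + 7/10*0/1, 3/10 + 7/10*1/10) = [3/10, 37/100)
  'b': [3/10 + 7/10*1/10, 3/10 + 7/10*1/5) = [37/100, 11/25)
  'd': [3/10 + 7/10*1/5, 3/10 + 7/10*3/10) = [11/25, 51/100) <- contains code 901/2000
  'a': [3/10 + 7/10*3/10, 3/10 + 7/10*1/1) = [51/100, 1/1)
  emit 'd', narrow to [11/25, 51/100)
Step 3: interval [11/25, 51/100), width = 51/100 - 11/25 = 7/100
  'f': [11/25 + 7/100*0/1, 11/25 + 7/100*1/10) = [11/25, 447/1000)
  'b': [11/25 + 7/100*1/10, 11/25 + 7/100*1/5) = [447/1000, 227/500) <- contains code 901/2000
  'd': [11/25 + 7/100*1/5, 11/25 + 7/100*3/10) = [227/500, 461/1000)
  'a': [11/25 + 7/100*3/10, 11/25 + 7/100*1/1) = [461/1000, 51/100)
  emit 'b', narrow to [447/1000, 227/500)

Answer: adb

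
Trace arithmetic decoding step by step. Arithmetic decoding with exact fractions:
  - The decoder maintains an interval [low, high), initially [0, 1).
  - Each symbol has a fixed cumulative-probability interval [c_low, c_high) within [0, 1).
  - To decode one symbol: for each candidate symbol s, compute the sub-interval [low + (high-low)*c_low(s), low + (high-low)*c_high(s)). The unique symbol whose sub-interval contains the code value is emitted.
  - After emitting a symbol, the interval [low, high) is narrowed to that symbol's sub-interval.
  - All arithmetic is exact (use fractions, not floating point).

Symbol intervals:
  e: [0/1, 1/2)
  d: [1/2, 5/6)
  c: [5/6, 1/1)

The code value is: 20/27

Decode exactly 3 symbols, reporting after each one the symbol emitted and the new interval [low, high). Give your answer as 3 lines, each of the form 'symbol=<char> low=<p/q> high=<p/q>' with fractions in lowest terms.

Step 1: interval [0/1, 1/1), width = 1/1 - 0/1 = 1/1
  'e': [0/1 + 1/1*0/1, 0/1 + 1/1*1/2) = [0/1, 1/2)
  'd': [0/1 + 1/1*1/2, 0/1 + 1/1*5/6) = [1/2, 5/6) <- contains code 20/27
  'c': [0/1 + 1/1*5/6, 0/1 + 1/1*1/1) = [5/6, 1/1)
  emit 'd', narrow to [1/2, 5/6)
Step 2: interval [1/2, 5/6), width = 5/6 - 1/2 = 1/3
  'e': [1/2 + 1/3*0/1, 1/2 + 1/3*1/2) = [1/2, 2/3)
  'd': [1/2 + 1/3*1/2, 1/2 + 1/3*5/6) = [2/3, 7/9) <- contains code 20/27
  'c': [1/2 + 1/3*5/6, 1/2 + 1/3*1/1) = [7/9, 5/6)
  emit 'd', narrow to [2/3, 7/9)
Step 3: interval [2/3, 7/9), width = 7/9 - 2/3 = 1/9
  'e': [2/3 + 1/9*0/1, 2/3 + 1/9*1/2) = [2/3, 13/18)
  'd': [2/3 + 1/9*1/2, 2/3 + 1/9*5/6) = [13/18, 41/54) <- contains code 20/27
  'c': [2/3 + 1/9*5/6, 2/3 + 1/9*1/1) = [41/54, 7/9)
  emit 'd', narrow to [13/18, 41/54)

Answer: symbol=d low=1/2 high=5/6
symbol=d low=2/3 high=7/9
symbol=d low=13/18 high=41/54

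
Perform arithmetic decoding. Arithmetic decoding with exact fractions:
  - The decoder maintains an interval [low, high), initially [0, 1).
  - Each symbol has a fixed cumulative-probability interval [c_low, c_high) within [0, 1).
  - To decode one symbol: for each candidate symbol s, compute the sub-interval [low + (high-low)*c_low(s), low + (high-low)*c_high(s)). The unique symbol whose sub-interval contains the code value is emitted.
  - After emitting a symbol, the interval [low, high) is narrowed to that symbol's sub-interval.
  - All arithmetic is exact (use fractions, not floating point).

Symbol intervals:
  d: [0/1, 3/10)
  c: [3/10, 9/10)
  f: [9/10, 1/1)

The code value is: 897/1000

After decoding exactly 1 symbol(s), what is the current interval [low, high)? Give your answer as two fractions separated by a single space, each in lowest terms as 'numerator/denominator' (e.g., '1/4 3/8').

Answer: 3/10 9/10

Derivation:
Step 1: interval [0/1, 1/1), width = 1/1 - 0/1 = 1/1
  'd': [0/1 + 1/1*0/1, 0/1 + 1/1*3/10) = [0/1, 3/10)
  'c': [0/1 + 1/1*3/10, 0/1 + 1/1*9/10) = [3/10, 9/10) <- contains code 897/1000
  'f': [0/1 + 1/1*9/10, 0/1 + 1/1*1/1) = [9/10, 1/1)
  emit 'c', narrow to [3/10, 9/10)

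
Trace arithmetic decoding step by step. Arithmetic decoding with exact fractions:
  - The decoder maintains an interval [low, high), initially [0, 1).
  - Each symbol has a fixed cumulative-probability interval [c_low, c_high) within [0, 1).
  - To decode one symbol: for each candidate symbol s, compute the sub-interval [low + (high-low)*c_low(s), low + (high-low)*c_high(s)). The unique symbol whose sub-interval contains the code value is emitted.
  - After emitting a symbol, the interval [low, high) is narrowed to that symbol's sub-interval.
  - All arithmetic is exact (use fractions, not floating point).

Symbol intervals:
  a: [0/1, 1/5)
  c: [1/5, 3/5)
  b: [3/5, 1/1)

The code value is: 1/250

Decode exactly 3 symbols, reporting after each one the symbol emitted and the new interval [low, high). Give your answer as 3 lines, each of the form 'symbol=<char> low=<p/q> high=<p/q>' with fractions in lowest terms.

Answer: symbol=a low=0/1 high=1/5
symbol=a low=0/1 high=1/25
symbol=a low=0/1 high=1/125

Derivation:
Step 1: interval [0/1, 1/1), width = 1/1 - 0/1 = 1/1
  'a': [0/1 + 1/1*0/1, 0/1 + 1/1*1/5) = [0/1, 1/5) <- contains code 1/250
  'c': [0/1 + 1/1*1/5, 0/1 + 1/1*3/5) = [1/5, 3/5)
  'b': [0/1 + 1/1*3/5, 0/1 + 1/1*1/1) = [3/5, 1/1)
  emit 'a', narrow to [0/1, 1/5)
Step 2: interval [0/1, 1/5), width = 1/5 - 0/1 = 1/5
  'a': [0/1 + 1/5*0/1, 0/1 + 1/5*1/5) = [0/1, 1/25) <- contains code 1/250
  'c': [0/1 + 1/5*1/5, 0/1 + 1/5*3/5) = [1/25, 3/25)
  'b': [0/1 + 1/5*3/5, 0/1 + 1/5*1/1) = [3/25, 1/5)
  emit 'a', narrow to [0/1, 1/25)
Step 3: interval [0/1, 1/25), width = 1/25 - 0/1 = 1/25
  'a': [0/1 + 1/25*0/1, 0/1 + 1/25*1/5) = [0/1, 1/125) <- contains code 1/250
  'c': [0/1 + 1/25*1/5, 0/1 + 1/25*3/5) = [1/125, 3/125)
  'b': [0/1 + 1/25*3/5, 0/1 + 1/25*1/1) = [3/125, 1/25)
  emit 'a', narrow to [0/1, 1/125)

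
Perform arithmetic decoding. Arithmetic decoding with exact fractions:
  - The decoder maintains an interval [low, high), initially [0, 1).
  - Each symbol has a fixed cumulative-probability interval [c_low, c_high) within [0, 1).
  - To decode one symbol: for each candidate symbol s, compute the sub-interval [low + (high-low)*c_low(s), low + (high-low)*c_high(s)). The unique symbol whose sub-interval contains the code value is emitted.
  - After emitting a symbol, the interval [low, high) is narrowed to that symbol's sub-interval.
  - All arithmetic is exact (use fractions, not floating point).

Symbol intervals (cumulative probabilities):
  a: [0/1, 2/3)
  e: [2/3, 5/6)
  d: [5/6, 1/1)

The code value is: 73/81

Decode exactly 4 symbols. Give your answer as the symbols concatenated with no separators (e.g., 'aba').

Answer: daad

Derivation:
Step 1: interval [0/1, 1/1), width = 1/1 - 0/1 = 1/1
  'a': [0/1 + 1/1*0/1, 0/1 + 1/1*2/3) = [0/1, 2/3)
  'e': [0/1 + 1/1*2/3, 0/1 + 1/1*5/6) = [2/3, 5/6)
  'd': [0/1 + 1/1*5/6, 0/1 + 1/1*1/1) = [5/6, 1/1) <- contains code 73/81
  emit 'd', narrow to [5/6, 1/1)
Step 2: interval [5/6, 1/1), width = 1/1 - 5/6 = 1/6
  'a': [5/6 + 1/6*0/1, 5/6 + 1/6*2/3) = [5/6, 17/18) <- contains code 73/81
  'e': [5/6 + 1/6*2/3, 5/6 + 1/6*5/6) = [17/18, 35/36)
  'd': [5/6 + 1/6*5/6, 5/6 + 1/6*1/1) = [35/36, 1/1)
  emit 'a', narrow to [5/6, 17/18)
Step 3: interval [5/6, 17/18), width = 17/18 - 5/6 = 1/9
  'a': [5/6 + 1/9*0/1, 5/6 + 1/9*2/3) = [5/6, 49/54) <- contains code 73/81
  'e': [5/6 + 1/9*2/3, 5/6 + 1/9*5/6) = [49/54, 25/27)
  'd': [5/6 + 1/9*5/6, 5/6 + 1/9*1/1) = [25/27, 17/18)
  emit 'a', narrow to [5/6, 49/54)
Step 4: interval [5/6, 49/54), width = 49/54 - 5/6 = 2/27
  'a': [5/6 + 2/27*0/1, 5/6 + 2/27*2/3) = [5/6, 143/162)
  'e': [5/6 + 2/27*2/3, 5/6 + 2/27*5/6) = [143/162, 145/162)
  'd': [5/6 + 2/27*5/6, 5/6 + 2/27*1/1) = [145/162, 49/54) <- contains code 73/81
  emit 'd', narrow to [145/162, 49/54)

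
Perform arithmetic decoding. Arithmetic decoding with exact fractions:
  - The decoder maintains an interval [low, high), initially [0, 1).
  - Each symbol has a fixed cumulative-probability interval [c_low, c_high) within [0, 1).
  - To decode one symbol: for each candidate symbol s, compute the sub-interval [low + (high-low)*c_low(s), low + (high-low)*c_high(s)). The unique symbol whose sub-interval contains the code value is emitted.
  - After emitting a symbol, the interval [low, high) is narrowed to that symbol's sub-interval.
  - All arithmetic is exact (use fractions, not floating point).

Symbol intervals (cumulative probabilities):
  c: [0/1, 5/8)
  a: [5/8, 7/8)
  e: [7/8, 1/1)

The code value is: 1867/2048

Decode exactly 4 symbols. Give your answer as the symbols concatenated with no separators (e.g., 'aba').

Step 1: interval [0/1, 1/1), width = 1/1 - 0/1 = 1/1
  'c': [0/1 + 1/1*0/1, 0/1 + 1/1*5/8) = [0/1, 5/8)
  'a': [0/1 + 1/1*5/8, 0/1 + 1/1*7/8) = [5/8, 7/8)
  'e': [0/1 + 1/1*7/8, 0/1 + 1/1*1/1) = [7/8, 1/1) <- contains code 1867/2048
  emit 'e', narrow to [7/8, 1/1)
Step 2: interval [7/8, 1/1), width = 1/1 - 7/8 = 1/8
  'c': [7/8 + 1/8*0/1, 7/8 + 1/8*5/8) = [7/8, 61/64) <- contains code 1867/2048
  'a': [7/8 + 1/8*5/8, 7/8 + 1/8*7/8) = [61/64, 63/64)
  'e': [7/8 + 1/8*7/8, 7/8 + 1/8*1/1) = [63/64, 1/1)
  emit 'c', narrow to [7/8, 61/64)
Step 3: interval [7/8, 61/64), width = 61/64 - 7/8 = 5/64
  'c': [7/8 + 5/64*0/1, 7/8 + 5/64*5/8) = [7/8, 473/512) <- contains code 1867/2048
  'a': [7/8 + 5/64*5/8, 7/8 + 5/64*7/8) = [473/512, 483/512)
  'e': [7/8 + 5/64*7/8, 7/8 + 5/64*1/1) = [483/512, 61/64)
  emit 'c', narrow to [7/8, 473/512)
Step 4: interval [7/8, 473/512), width = 473/512 - 7/8 = 25/512
  'c': [7/8 + 25/512*0/1, 7/8 + 25/512*5/8) = [7/8, 3709/4096)
  'a': [7/8 + 25/512*5/8, 7/8 + 25/512*7/8) = [3709/4096, 3759/4096) <- contains code 1867/2048
  'e': [7/8 + 25/512*7/8, 7/8 + 25/512*1/1) = [3759/4096, 473/512)
  emit 'a', narrow to [3709/4096, 3759/4096)

Answer: ecca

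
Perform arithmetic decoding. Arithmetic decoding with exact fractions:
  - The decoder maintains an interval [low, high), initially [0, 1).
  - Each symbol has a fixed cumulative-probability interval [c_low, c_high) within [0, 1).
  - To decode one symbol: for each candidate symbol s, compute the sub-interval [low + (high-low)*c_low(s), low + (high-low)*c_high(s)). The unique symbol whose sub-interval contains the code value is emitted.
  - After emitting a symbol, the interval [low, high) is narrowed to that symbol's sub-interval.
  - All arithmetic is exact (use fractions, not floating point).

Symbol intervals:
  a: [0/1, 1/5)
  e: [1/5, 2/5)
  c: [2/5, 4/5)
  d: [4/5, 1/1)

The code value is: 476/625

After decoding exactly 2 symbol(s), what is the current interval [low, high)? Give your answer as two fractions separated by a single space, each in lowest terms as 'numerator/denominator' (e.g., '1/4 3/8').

Step 1: interval [0/1, 1/1), width = 1/1 - 0/1 = 1/1
  'a': [0/1 + 1/1*0/1, 0/1 + 1/1*1/5) = [0/1, 1/5)
  'e': [0/1 + 1/1*1/5, 0/1 + 1/1*2/5) = [1/5, 2/5)
  'c': [0/1 + 1/1*2/5, 0/1 + 1/1*4/5) = [2/5, 4/5) <- contains code 476/625
  'd': [0/1 + 1/1*4/5, 0/1 + 1/1*1/1) = [4/5, 1/1)
  emit 'c', narrow to [2/5, 4/5)
Step 2: interval [2/5, 4/5), width = 4/5 - 2/5 = 2/5
  'a': [2/5 + 2/5*0/1, 2/5 + 2/5*1/5) = [2/5, 12/25)
  'e': [2/5 + 2/5*1/5, 2/5 + 2/5*2/5) = [12/25, 14/25)
  'c': [2/5 + 2/5*2/5, 2/5 + 2/5*4/5) = [14/25, 18/25)
  'd': [2/5 + 2/5*4/5, 2/5 + 2/5*1/1) = [18/25, 4/5) <- contains code 476/625
  emit 'd', narrow to [18/25, 4/5)

Answer: 18/25 4/5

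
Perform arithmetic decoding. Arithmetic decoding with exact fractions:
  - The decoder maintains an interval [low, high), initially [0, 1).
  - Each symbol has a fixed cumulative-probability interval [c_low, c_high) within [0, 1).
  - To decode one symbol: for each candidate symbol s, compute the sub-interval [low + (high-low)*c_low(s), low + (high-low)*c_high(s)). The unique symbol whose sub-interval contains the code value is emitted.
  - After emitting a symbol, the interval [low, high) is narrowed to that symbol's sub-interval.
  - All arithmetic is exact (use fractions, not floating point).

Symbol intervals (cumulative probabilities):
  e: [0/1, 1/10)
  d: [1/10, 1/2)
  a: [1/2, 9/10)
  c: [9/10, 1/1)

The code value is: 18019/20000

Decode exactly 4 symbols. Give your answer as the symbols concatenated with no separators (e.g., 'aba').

Step 1: interval [0/1, 1/1), width = 1/1 - 0/1 = 1/1
  'e': [0/1 + 1/1*0/1, 0/1 + 1/1*1/10) = [0/1, 1/10)
  'd': [0/1 + 1/1*1/10, 0/1 + 1/1*1/2) = [1/10, 1/2)
  'a': [0/1 + 1/1*1/2, 0/1 + 1/1*9/10) = [1/2, 9/10)
  'c': [0/1 + 1/1*9/10, 0/1 + 1/1*1/1) = [9/10, 1/1) <- contains code 18019/20000
  emit 'c', narrow to [9/10, 1/1)
Step 2: interval [9/10, 1/1), width = 1/1 - 9/10 = 1/10
  'e': [9/10 + 1/10*0/1, 9/10 + 1/10*1/10) = [9/10, 91/100) <- contains code 18019/20000
  'd': [9/10 + 1/10*1/10, 9/10 + 1/10*1/2) = [91/100, 19/20)
  'a': [9/10 + 1/10*1/2, 9/10 + 1/10*9/10) = [19/20, 99/100)
  'c': [9/10 + 1/10*9/10, 9/10 + 1/10*1/1) = [99/100, 1/1)
  emit 'e', narrow to [9/10, 91/100)
Step 3: interval [9/10, 91/100), width = 91/100 - 9/10 = 1/100
  'e': [9/10 + 1/100*0/1, 9/10 + 1/100*1/10) = [9/10, 901/1000) <- contains code 18019/20000
  'd': [9/10 + 1/100*1/10, 9/10 + 1/100*1/2) = [901/1000, 181/200)
  'a': [9/10 + 1/100*1/2, 9/10 + 1/100*9/10) = [181/200, 909/1000)
  'c': [9/10 + 1/100*9/10, 9/10 + 1/100*1/1) = [909/1000, 91/100)
  emit 'e', narrow to [9/10, 901/1000)
Step 4: interval [9/10, 901/1000), width = 901/1000 - 9/10 = 1/1000
  'e': [9/10 + 1/1000*0/1, 9/10 + 1/1000*1/10) = [9/10, 9001/10000)
  'd': [9/10 + 1/1000*1/10, 9/10 + 1/1000*1/2) = [9001/10000, 1801/2000)
  'a': [9/10 + 1/1000*1/2, 9/10 + 1/1000*9/10) = [1801/2000, 9009/10000)
  'c': [9/10 + 1/1000*9/10, 9/10 + 1/1000*1/1) = [9009/10000, 901/1000) <- contains code 18019/20000
  emit 'c', narrow to [9009/10000, 901/1000)

Answer: ceec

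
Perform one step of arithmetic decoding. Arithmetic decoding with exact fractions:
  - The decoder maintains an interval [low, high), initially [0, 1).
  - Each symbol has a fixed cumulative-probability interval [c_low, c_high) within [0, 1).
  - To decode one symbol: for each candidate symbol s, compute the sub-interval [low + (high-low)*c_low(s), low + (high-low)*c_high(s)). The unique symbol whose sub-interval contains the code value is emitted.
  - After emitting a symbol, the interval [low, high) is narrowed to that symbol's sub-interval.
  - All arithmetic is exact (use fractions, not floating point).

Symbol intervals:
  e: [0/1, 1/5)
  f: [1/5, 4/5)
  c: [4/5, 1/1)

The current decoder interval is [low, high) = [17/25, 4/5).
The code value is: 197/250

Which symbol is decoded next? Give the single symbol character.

Interval width = high − low = 4/5 − 17/25 = 3/25
Scaled code = (code − low) / width = (197/250 − 17/25) / 3/25 = 9/10
  e: [0/1, 1/5) 
  f: [1/5, 4/5) 
  c: [4/5, 1/1) ← scaled code falls here ✓

Answer: c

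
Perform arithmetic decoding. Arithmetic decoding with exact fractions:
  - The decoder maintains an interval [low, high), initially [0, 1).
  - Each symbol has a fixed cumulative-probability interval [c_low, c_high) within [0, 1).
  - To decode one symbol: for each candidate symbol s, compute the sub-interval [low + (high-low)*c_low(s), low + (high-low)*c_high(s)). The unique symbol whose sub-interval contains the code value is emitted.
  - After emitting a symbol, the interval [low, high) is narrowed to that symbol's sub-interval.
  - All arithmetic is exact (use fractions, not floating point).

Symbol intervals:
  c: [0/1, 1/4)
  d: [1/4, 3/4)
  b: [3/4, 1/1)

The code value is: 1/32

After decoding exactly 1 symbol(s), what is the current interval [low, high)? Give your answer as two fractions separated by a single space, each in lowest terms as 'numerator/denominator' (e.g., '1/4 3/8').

Step 1: interval [0/1, 1/1), width = 1/1 - 0/1 = 1/1
  'c': [0/1 + 1/1*0/1, 0/1 + 1/1*1/4) = [0/1, 1/4) <- contains code 1/32
  'd': [0/1 + 1/1*1/4, 0/1 + 1/1*3/4) = [1/4, 3/4)
  'b': [0/1 + 1/1*3/4, 0/1 + 1/1*1/1) = [3/4, 1/1)
  emit 'c', narrow to [0/1, 1/4)

Answer: 0/1 1/4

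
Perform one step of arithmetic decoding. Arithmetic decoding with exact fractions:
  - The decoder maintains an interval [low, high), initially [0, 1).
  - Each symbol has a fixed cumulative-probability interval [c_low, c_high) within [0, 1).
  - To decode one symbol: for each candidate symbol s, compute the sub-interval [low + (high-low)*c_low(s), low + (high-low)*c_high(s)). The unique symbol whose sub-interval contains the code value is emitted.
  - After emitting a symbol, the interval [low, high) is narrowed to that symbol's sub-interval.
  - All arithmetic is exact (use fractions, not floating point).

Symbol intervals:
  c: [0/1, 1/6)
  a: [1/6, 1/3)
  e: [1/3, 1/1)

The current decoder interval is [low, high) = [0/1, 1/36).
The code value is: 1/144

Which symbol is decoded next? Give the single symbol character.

Answer: a

Derivation:
Interval width = high − low = 1/36 − 0/1 = 1/36
Scaled code = (code − low) / width = (1/144 − 0/1) / 1/36 = 1/4
  c: [0/1, 1/6) 
  a: [1/6, 1/3) ← scaled code falls here ✓
  e: [1/3, 1/1) 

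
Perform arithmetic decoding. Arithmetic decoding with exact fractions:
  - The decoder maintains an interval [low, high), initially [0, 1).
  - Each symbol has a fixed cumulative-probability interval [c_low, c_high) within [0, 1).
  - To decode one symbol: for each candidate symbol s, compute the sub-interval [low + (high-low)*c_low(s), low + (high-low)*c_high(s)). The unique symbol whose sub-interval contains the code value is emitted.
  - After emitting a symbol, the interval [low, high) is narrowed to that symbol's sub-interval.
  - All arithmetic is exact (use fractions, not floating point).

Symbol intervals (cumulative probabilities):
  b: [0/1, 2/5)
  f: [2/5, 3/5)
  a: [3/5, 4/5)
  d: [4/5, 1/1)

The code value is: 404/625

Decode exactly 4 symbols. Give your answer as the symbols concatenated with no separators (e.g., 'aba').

Step 1: interval [0/1, 1/1), width = 1/1 - 0/1 = 1/1
  'b': [0/1 + 1/1*0/1, 0/1 + 1/1*2/5) = [0/1, 2/5)
  'f': [0/1 + 1/1*2/5, 0/1 + 1/1*3/5) = [2/5, 3/5)
  'a': [0/1 + 1/1*3/5, 0/1 + 1/1*4/5) = [3/5, 4/5) <- contains code 404/625
  'd': [0/1 + 1/1*4/5, 0/1 + 1/1*1/1) = [4/5, 1/1)
  emit 'a', narrow to [3/5, 4/5)
Step 2: interval [3/5, 4/5), width = 4/5 - 3/5 = 1/5
  'b': [3/5 + 1/5*0/1, 3/5 + 1/5*2/5) = [3/5, 17/25) <- contains code 404/625
  'f': [3/5 + 1/5*2/5, 3/5 + 1/5*3/5) = [17/25, 18/25)
  'a': [3/5 + 1/5*3/5, 3/5 + 1/5*4/5) = [18/25, 19/25)
  'd': [3/5 + 1/5*4/5, 3/5 + 1/5*1/1) = [19/25, 4/5)
  emit 'b', narrow to [3/5, 17/25)
Step 3: interval [3/5, 17/25), width = 17/25 - 3/5 = 2/25
  'b': [3/5 + 2/25*0/1, 3/5 + 2/25*2/5) = [3/5, 79/125)
  'f': [3/5 + 2/25*2/5, 3/5 + 2/25*3/5) = [79/125, 81/125) <- contains code 404/625
  'a': [3/5 + 2/25*3/5, 3/5 + 2/25*4/5) = [81/125, 83/125)
  'd': [3/5 + 2/25*4/5, 3/5 + 2/25*1/1) = [83/125, 17/25)
  emit 'f', narrow to [79/125, 81/125)
Step 4: interval [79/125, 81/125), width = 81/125 - 79/125 = 2/125
  'b': [79/125 + 2/125*0/1, 79/125 + 2/125*2/5) = [79/125, 399/625)
  'f': [79/125 + 2/125*2/5, 79/125 + 2/125*3/5) = [399/625, 401/625)
  'a': [79/125 + 2/125*3/5, 79/125 + 2/125*4/5) = [401/625, 403/625)
  'd': [79/125 + 2/125*4/5, 79/125 + 2/125*1/1) = [403/625, 81/125) <- contains code 404/625
  emit 'd', narrow to [403/625, 81/125)

Answer: abfd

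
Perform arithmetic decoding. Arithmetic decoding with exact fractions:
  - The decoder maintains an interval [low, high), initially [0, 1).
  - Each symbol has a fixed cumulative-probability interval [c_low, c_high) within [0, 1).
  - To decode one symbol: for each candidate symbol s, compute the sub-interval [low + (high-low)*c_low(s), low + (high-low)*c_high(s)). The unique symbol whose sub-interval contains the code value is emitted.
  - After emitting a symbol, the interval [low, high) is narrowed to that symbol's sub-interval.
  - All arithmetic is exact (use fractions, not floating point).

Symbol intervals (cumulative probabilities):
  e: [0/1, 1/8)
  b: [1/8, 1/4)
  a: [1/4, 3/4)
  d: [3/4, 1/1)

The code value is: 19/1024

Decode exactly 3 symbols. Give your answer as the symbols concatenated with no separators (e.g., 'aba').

Answer: ebb

Derivation:
Step 1: interval [0/1, 1/1), width = 1/1 - 0/1 = 1/1
  'e': [0/1 + 1/1*0/1, 0/1 + 1/1*1/8) = [0/1, 1/8) <- contains code 19/1024
  'b': [0/1 + 1/1*1/8, 0/1 + 1/1*1/4) = [1/8, 1/4)
  'a': [0/1 + 1/1*1/4, 0/1 + 1/1*3/4) = [1/4, 3/4)
  'd': [0/1 + 1/1*3/4, 0/1 + 1/1*1/1) = [3/4, 1/1)
  emit 'e', narrow to [0/1, 1/8)
Step 2: interval [0/1, 1/8), width = 1/8 - 0/1 = 1/8
  'e': [0/1 + 1/8*0/1, 0/1 + 1/8*1/8) = [0/1, 1/64)
  'b': [0/1 + 1/8*1/8, 0/1 + 1/8*1/4) = [1/64, 1/32) <- contains code 19/1024
  'a': [0/1 + 1/8*1/4, 0/1 + 1/8*3/4) = [1/32, 3/32)
  'd': [0/1 + 1/8*3/4, 0/1 + 1/8*1/1) = [3/32, 1/8)
  emit 'b', narrow to [1/64, 1/32)
Step 3: interval [1/64, 1/32), width = 1/32 - 1/64 = 1/64
  'e': [1/64 + 1/64*0/1, 1/64 + 1/64*1/8) = [1/64, 9/512)
  'b': [1/64 + 1/64*1/8, 1/64 + 1/64*1/4) = [9/512, 5/256) <- contains code 19/1024
  'a': [1/64 + 1/64*1/4, 1/64 + 1/64*3/4) = [5/256, 7/256)
  'd': [1/64 + 1/64*3/4, 1/64 + 1/64*1/1) = [7/256, 1/32)
  emit 'b', narrow to [9/512, 5/256)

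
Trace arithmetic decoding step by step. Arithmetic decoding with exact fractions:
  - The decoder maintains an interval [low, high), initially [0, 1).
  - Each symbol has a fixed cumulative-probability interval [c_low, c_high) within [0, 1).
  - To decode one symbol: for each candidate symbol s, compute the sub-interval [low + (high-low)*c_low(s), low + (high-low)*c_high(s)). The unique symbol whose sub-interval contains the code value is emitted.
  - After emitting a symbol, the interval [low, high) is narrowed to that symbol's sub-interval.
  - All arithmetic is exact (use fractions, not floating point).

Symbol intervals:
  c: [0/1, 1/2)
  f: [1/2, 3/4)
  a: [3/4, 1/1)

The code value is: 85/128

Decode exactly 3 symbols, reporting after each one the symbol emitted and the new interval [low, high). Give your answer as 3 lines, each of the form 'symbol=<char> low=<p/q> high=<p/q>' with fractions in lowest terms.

Answer: symbol=f low=1/2 high=3/4
symbol=f low=5/8 high=11/16
symbol=f low=21/32 high=43/64

Derivation:
Step 1: interval [0/1, 1/1), width = 1/1 - 0/1 = 1/1
  'c': [0/1 + 1/1*0/1, 0/1 + 1/1*1/2) = [0/1, 1/2)
  'f': [0/1 + 1/1*1/2, 0/1 + 1/1*3/4) = [1/2, 3/4) <- contains code 85/128
  'a': [0/1 + 1/1*3/4, 0/1 + 1/1*1/1) = [3/4, 1/1)
  emit 'f', narrow to [1/2, 3/4)
Step 2: interval [1/2, 3/4), width = 3/4 - 1/2 = 1/4
  'c': [1/2 + 1/4*0/1, 1/2 + 1/4*1/2) = [1/2, 5/8)
  'f': [1/2 + 1/4*1/2, 1/2 + 1/4*3/4) = [5/8, 11/16) <- contains code 85/128
  'a': [1/2 + 1/4*3/4, 1/2 + 1/4*1/1) = [11/16, 3/4)
  emit 'f', narrow to [5/8, 11/16)
Step 3: interval [5/8, 11/16), width = 11/16 - 5/8 = 1/16
  'c': [5/8 + 1/16*0/1, 5/8 + 1/16*1/2) = [5/8, 21/32)
  'f': [5/8 + 1/16*1/2, 5/8 + 1/16*3/4) = [21/32, 43/64) <- contains code 85/128
  'a': [5/8 + 1/16*3/4, 5/8 + 1/16*1/1) = [43/64, 11/16)
  emit 'f', narrow to [21/32, 43/64)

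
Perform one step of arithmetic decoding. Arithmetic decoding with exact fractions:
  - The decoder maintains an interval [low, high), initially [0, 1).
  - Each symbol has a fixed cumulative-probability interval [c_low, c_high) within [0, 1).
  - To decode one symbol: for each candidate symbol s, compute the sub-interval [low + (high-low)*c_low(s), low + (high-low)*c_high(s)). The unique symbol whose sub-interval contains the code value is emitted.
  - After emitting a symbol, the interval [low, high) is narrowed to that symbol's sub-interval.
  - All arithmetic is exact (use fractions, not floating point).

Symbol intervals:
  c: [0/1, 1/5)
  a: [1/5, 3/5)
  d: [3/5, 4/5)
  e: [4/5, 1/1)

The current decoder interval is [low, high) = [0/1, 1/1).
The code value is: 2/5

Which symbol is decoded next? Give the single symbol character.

Answer: a

Derivation:
Interval width = high − low = 1/1 − 0/1 = 1/1
Scaled code = (code − low) / width = (2/5 − 0/1) / 1/1 = 2/5
  c: [0/1, 1/5) 
  a: [1/5, 3/5) ← scaled code falls here ✓
  d: [3/5, 4/5) 
  e: [4/5, 1/1) 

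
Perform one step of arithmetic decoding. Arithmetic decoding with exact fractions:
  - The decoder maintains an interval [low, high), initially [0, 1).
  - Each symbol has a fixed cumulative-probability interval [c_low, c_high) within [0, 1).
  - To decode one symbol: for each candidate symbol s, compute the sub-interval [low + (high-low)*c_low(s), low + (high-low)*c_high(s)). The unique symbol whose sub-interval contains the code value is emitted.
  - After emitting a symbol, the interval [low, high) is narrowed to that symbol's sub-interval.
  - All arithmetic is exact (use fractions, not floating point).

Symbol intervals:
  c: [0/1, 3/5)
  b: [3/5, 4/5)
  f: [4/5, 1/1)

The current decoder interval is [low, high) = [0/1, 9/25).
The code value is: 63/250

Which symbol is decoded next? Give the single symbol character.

Interval width = high − low = 9/25 − 0/1 = 9/25
Scaled code = (code − low) / width = (63/250 − 0/1) / 9/25 = 7/10
  c: [0/1, 3/5) 
  b: [3/5, 4/5) ← scaled code falls here ✓
  f: [4/5, 1/1) 

Answer: b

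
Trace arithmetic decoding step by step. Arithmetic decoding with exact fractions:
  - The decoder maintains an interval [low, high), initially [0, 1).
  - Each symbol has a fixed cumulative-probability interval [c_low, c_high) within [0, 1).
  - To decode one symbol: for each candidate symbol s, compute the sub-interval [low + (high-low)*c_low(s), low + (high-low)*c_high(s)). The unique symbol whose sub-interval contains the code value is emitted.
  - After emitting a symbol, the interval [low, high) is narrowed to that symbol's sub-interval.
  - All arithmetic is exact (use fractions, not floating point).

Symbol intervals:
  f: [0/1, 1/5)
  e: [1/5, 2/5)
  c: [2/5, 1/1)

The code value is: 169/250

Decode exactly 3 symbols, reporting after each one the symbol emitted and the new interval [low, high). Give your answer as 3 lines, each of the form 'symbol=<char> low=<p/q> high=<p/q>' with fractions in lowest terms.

Step 1: interval [0/1, 1/1), width = 1/1 - 0/1 = 1/1
  'f': [0/1 + 1/1*0/1, 0/1 + 1/1*1/5) = [0/1, 1/5)
  'e': [0/1 + 1/1*1/5, 0/1 + 1/1*2/5) = [1/5, 2/5)
  'c': [0/1 + 1/1*2/5, 0/1 + 1/1*1/1) = [2/5, 1/1) <- contains code 169/250
  emit 'c', narrow to [2/5, 1/1)
Step 2: interval [2/5, 1/1), width = 1/1 - 2/5 = 3/5
  'f': [2/5 + 3/5*0/1, 2/5 + 3/5*1/5) = [2/5, 13/25)
  'e': [2/5 + 3/5*1/5, 2/5 + 3/5*2/5) = [13/25, 16/25)
  'c': [2/5 + 3/5*2/5, 2/5 + 3/5*1/1) = [16/25, 1/1) <- contains code 169/250
  emit 'c', narrow to [16/25, 1/1)
Step 3: interval [16/25, 1/1), width = 1/1 - 16/25 = 9/25
  'f': [16/25 + 9/25*0/1, 16/25 + 9/25*1/5) = [16/25, 89/125) <- contains code 169/250
  'e': [16/25 + 9/25*1/5, 16/25 + 9/25*2/5) = [89/125, 98/125)
  'c': [16/25 + 9/25*2/5, 16/25 + 9/25*1/1) = [98/125, 1/1)
  emit 'f', narrow to [16/25, 89/125)

Answer: symbol=c low=2/5 high=1/1
symbol=c low=16/25 high=1/1
symbol=f low=16/25 high=89/125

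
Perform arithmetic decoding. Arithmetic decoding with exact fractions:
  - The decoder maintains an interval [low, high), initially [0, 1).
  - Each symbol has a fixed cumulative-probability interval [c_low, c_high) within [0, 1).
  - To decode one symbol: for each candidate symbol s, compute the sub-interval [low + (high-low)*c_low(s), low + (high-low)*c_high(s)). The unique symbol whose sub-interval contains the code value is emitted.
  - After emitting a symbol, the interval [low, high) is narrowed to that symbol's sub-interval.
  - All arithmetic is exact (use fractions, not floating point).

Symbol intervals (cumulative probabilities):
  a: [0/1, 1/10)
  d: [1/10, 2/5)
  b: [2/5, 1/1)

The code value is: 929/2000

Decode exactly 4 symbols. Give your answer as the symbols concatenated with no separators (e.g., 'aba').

Answer: bdad

Derivation:
Step 1: interval [0/1, 1/1), width = 1/1 - 0/1 = 1/1
  'a': [0/1 + 1/1*0/1, 0/1 + 1/1*1/10) = [0/1, 1/10)
  'd': [0/1 + 1/1*1/10, 0/1 + 1/1*2/5) = [1/10, 2/5)
  'b': [0/1 + 1/1*2/5, 0/1 + 1/1*1/1) = [2/5, 1/1) <- contains code 929/2000
  emit 'b', narrow to [2/5, 1/1)
Step 2: interval [2/5, 1/1), width = 1/1 - 2/5 = 3/5
  'a': [2/5 + 3/5*0/1, 2/5 + 3/5*1/10) = [2/5, 23/50)
  'd': [2/5 + 3/5*1/10, 2/5 + 3/5*2/5) = [23/50, 16/25) <- contains code 929/2000
  'b': [2/5 + 3/5*2/5, 2/5 + 3/5*1/1) = [16/25, 1/1)
  emit 'd', narrow to [23/50, 16/25)
Step 3: interval [23/50, 16/25), width = 16/25 - 23/50 = 9/50
  'a': [23/50 + 9/50*0/1, 23/50 + 9/50*1/10) = [23/50, 239/500) <- contains code 929/2000
  'd': [23/50 + 9/50*1/10, 23/50 + 9/50*2/5) = [239/500, 133/250)
  'b': [23/50 + 9/50*2/5, 23/50 + 9/50*1/1) = [133/250, 16/25)
  emit 'a', narrow to [23/50, 239/500)
Step 4: interval [23/50, 239/500), width = 239/500 - 23/50 = 9/500
  'a': [23/50 + 9/500*0/1, 23/50 + 9/500*1/10) = [23/50, 2309/5000)
  'd': [23/50 + 9/500*1/10, 23/50 + 9/500*2/5) = [2309/5000, 292/625) <- contains code 929/2000
  'b': [23/50 + 9/500*2/5, 23/50 + 9/500*1/1) = [292/625, 239/500)
  emit 'd', narrow to [2309/5000, 292/625)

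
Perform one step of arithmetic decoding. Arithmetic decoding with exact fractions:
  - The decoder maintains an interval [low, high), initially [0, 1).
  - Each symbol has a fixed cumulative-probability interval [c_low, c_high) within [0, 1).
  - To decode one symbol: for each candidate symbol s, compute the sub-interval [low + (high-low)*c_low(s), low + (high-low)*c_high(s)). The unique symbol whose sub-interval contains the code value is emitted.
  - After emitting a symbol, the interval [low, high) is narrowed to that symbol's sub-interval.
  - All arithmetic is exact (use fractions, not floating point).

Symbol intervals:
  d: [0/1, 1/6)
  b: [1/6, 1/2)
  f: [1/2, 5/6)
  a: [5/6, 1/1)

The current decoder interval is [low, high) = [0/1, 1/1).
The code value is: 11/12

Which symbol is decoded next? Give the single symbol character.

Answer: a

Derivation:
Interval width = high − low = 1/1 − 0/1 = 1/1
Scaled code = (code − low) / width = (11/12 − 0/1) / 1/1 = 11/12
  d: [0/1, 1/6) 
  b: [1/6, 1/2) 
  f: [1/2, 5/6) 
  a: [5/6, 1/1) ← scaled code falls here ✓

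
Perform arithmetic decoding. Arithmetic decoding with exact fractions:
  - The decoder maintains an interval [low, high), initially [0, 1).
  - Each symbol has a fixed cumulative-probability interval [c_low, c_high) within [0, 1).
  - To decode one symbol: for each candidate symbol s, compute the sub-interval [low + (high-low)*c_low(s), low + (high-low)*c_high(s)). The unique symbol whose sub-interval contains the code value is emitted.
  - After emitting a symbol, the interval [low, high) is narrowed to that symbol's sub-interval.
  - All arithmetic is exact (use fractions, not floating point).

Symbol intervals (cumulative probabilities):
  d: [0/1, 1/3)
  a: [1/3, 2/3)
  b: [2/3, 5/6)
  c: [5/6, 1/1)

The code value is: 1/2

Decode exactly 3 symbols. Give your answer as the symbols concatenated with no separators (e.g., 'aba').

Step 1: interval [0/1, 1/1), width = 1/1 - 0/1 = 1/1
  'd': [0/1 + 1/1*0/1, 0/1 + 1/1*1/3) = [0/1, 1/3)
  'a': [0/1 + 1/1*1/3, 0/1 + 1/1*2/3) = [1/3, 2/3) <- contains code 1/2
  'b': [0/1 + 1/1*2/3, 0/1 + 1/1*5/6) = [2/3, 5/6)
  'c': [0/1 + 1/1*5/6, 0/1 + 1/1*1/1) = [5/6, 1/1)
  emit 'a', narrow to [1/3, 2/3)
Step 2: interval [1/3, 2/3), width = 2/3 - 1/3 = 1/3
  'd': [1/3 + 1/3*0/1, 1/3 + 1/3*1/3) = [1/3, 4/9)
  'a': [1/3 + 1/3*1/3, 1/3 + 1/3*2/3) = [4/9, 5/9) <- contains code 1/2
  'b': [1/3 + 1/3*2/3, 1/3 + 1/3*5/6) = [5/9, 11/18)
  'c': [1/3 + 1/3*5/6, 1/3 + 1/3*1/1) = [11/18, 2/3)
  emit 'a', narrow to [4/9, 5/9)
Step 3: interval [4/9, 5/9), width = 5/9 - 4/9 = 1/9
  'd': [4/9 + 1/9*0/1, 4/9 + 1/9*1/3) = [4/9, 13/27)
  'a': [4/9 + 1/9*1/3, 4/9 + 1/9*2/3) = [13/27, 14/27) <- contains code 1/2
  'b': [4/9 + 1/9*2/3, 4/9 + 1/9*5/6) = [14/27, 29/54)
  'c': [4/9 + 1/9*5/6, 4/9 + 1/9*1/1) = [29/54, 5/9)
  emit 'a', narrow to [13/27, 14/27)

Answer: aaa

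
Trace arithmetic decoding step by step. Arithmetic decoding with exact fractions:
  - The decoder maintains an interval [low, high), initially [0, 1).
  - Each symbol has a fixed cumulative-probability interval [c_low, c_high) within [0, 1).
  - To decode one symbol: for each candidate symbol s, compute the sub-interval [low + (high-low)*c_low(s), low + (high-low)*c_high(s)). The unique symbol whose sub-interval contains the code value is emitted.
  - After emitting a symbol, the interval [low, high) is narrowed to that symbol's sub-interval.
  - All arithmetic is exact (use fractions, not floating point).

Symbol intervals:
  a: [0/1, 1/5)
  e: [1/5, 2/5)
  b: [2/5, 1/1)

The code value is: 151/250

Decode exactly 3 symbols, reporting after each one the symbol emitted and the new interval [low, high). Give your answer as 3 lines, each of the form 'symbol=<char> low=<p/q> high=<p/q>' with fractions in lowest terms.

Answer: symbol=b low=2/5 high=1/1
symbol=e low=13/25 high=16/25
symbol=b low=71/125 high=16/25

Derivation:
Step 1: interval [0/1, 1/1), width = 1/1 - 0/1 = 1/1
  'a': [0/1 + 1/1*0/1, 0/1 + 1/1*1/5) = [0/1, 1/5)
  'e': [0/1 + 1/1*1/5, 0/1 + 1/1*2/5) = [1/5, 2/5)
  'b': [0/1 + 1/1*2/5, 0/1 + 1/1*1/1) = [2/5, 1/1) <- contains code 151/250
  emit 'b', narrow to [2/5, 1/1)
Step 2: interval [2/5, 1/1), width = 1/1 - 2/5 = 3/5
  'a': [2/5 + 3/5*0/1, 2/5 + 3/5*1/5) = [2/5, 13/25)
  'e': [2/5 + 3/5*1/5, 2/5 + 3/5*2/5) = [13/25, 16/25) <- contains code 151/250
  'b': [2/5 + 3/5*2/5, 2/5 + 3/5*1/1) = [16/25, 1/1)
  emit 'e', narrow to [13/25, 16/25)
Step 3: interval [13/25, 16/25), width = 16/25 - 13/25 = 3/25
  'a': [13/25 + 3/25*0/1, 13/25 + 3/25*1/5) = [13/25, 68/125)
  'e': [13/25 + 3/25*1/5, 13/25 + 3/25*2/5) = [68/125, 71/125)
  'b': [13/25 + 3/25*2/5, 13/25 + 3/25*1/1) = [71/125, 16/25) <- contains code 151/250
  emit 'b', narrow to [71/125, 16/25)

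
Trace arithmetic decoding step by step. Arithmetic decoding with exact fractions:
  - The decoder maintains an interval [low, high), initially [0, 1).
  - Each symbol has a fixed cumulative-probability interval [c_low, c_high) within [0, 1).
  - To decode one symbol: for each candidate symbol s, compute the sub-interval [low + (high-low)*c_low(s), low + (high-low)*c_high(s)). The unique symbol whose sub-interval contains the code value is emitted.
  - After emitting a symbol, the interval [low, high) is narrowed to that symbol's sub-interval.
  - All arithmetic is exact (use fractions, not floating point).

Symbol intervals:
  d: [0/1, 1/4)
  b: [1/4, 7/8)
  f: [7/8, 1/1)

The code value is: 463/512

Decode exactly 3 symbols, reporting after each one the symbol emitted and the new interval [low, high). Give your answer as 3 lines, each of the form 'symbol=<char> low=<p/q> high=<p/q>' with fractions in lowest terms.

Answer: symbol=f low=7/8 high=1/1
symbol=d low=7/8 high=29/32
symbol=f low=231/256 high=29/32

Derivation:
Step 1: interval [0/1, 1/1), width = 1/1 - 0/1 = 1/1
  'd': [0/1 + 1/1*0/1, 0/1 + 1/1*1/4) = [0/1, 1/4)
  'b': [0/1 + 1/1*1/4, 0/1 + 1/1*7/8) = [1/4, 7/8)
  'f': [0/1 + 1/1*7/8, 0/1 + 1/1*1/1) = [7/8, 1/1) <- contains code 463/512
  emit 'f', narrow to [7/8, 1/1)
Step 2: interval [7/8, 1/1), width = 1/1 - 7/8 = 1/8
  'd': [7/8 + 1/8*0/1, 7/8 + 1/8*1/4) = [7/8, 29/32) <- contains code 463/512
  'b': [7/8 + 1/8*1/4, 7/8 + 1/8*7/8) = [29/32, 63/64)
  'f': [7/8 + 1/8*7/8, 7/8 + 1/8*1/1) = [63/64, 1/1)
  emit 'd', narrow to [7/8, 29/32)
Step 3: interval [7/8, 29/32), width = 29/32 - 7/8 = 1/32
  'd': [7/8 + 1/32*0/1, 7/8 + 1/32*1/4) = [7/8, 113/128)
  'b': [7/8 + 1/32*1/4, 7/8 + 1/32*7/8) = [113/128, 231/256)
  'f': [7/8 + 1/32*7/8, 7/8 + 1/32*1/1) = [231/256, 29/32) <- contains code 463/512
  emit 'f', narrow to [231/256, 29/32)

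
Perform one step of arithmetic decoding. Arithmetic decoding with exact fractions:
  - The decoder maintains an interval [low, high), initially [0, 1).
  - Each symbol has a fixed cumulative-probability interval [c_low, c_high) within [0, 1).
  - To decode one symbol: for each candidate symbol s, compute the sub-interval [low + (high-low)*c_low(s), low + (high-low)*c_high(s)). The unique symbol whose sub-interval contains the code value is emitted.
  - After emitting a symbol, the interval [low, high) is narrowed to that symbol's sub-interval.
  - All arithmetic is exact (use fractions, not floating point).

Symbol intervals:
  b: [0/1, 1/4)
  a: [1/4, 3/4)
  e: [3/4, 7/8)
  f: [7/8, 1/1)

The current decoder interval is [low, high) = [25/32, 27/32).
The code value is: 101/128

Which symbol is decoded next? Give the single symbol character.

Answer: b

Derivation:
Interval width = high − low = 27/32 − 25/32 = 1/16
Scaled code = (code − low) / width = (101/128 − 25/32) / 1/16 = 1/8
  b: [0/1, 1/4) ← scaled code falls here ✓
  a: [1/4, 3/4) 
  e: [3/4, 7/8) 
  f: [7/8, 1/1) 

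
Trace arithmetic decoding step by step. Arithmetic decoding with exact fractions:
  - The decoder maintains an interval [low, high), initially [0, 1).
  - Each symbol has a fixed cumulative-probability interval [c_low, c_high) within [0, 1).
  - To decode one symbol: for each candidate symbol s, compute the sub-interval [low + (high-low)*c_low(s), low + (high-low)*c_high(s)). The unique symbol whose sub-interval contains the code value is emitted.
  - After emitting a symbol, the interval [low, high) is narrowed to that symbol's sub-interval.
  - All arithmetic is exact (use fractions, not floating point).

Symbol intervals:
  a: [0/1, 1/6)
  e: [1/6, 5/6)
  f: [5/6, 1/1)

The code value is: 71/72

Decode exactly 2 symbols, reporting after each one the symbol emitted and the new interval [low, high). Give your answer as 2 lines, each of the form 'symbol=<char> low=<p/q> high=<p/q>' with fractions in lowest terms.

Step 1: interval [0/1, 1/1), width = 1/1 - 0/1 = 1/1
  'a': [0/1 + 1/1*0/1, 0/1 + 1/1*1/6) = [0/1, 1/6)
  'e': [0/1 + 1/1*1/6, 0/1 + 1/1*5/6) = [1/6, 5/6)
  'f': [0/1 + 1/1*5/6, 0/1 + 1/1*1/1) = [5/6, 1/1) <- contains code 71/72
  emit 'f', narrow to [5/6, 1/1)
Step 2: interval [5/6, 1/1), width = 1/1 - 5/6 = 1/6
  'a': [5/6 + 1/6*0/1, 5/6 + 1/6*1/6) = [5/6, 31/36)
  'e': [5/6 + 1/6*1/6, 5/6 + 1/6*5/6) = [31/36, 35/36)
  'f': [5/6 + 1/6*5/6, 5/6 + 1/6*1/1) = [35/36, 1/1) <- contains code 71/72
  emit 'f', narrow to [35/36, 1/1)

Answer: symbol=f low=5/6 high=1/1
symbol=f low=35/36 high=1/1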